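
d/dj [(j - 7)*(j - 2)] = 2*j - 9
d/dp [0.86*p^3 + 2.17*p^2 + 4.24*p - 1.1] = 2.58*p^2 + 4.34*p + 4.24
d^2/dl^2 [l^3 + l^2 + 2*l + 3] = 6*l + 2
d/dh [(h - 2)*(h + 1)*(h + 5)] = 3*h^2 + 8*h - 7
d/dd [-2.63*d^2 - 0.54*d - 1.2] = -5.26*d - 0.54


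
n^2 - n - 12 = (n - 4)*(n + 3)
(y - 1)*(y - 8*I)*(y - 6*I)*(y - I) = y^4 - y^3 - 15*I*y^3 - 62*y^2 + 15*I*y^2 + 62*y + 48*I*y - 48*I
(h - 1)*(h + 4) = h^2 + 3*h - 4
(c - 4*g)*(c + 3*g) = c^2 - c*g - 12*g^2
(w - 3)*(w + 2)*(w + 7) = w^3 + 6*w^2 - 13*w - 42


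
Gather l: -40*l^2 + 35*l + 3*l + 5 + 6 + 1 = -40*l^2 + 38*l + 12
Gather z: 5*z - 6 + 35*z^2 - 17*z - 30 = 35*z^2 - 12*z - 36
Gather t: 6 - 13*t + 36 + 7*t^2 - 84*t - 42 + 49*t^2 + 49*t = 56*t^2 - 48*t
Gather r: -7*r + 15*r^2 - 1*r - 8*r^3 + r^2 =-8*r^3 + 16*r^2 - 8*r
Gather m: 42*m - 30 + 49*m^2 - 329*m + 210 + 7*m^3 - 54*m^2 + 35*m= 7*m^3 - 5*m^2 - 252*m + 180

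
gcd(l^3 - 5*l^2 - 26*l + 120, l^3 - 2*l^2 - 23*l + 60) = l^2 + l - 20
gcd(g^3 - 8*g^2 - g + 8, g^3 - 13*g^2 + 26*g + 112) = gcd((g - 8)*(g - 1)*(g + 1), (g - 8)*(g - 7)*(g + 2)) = g - 8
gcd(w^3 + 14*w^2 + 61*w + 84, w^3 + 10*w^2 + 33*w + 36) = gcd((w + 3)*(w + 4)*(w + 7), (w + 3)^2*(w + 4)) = w^2 + 7*w + 12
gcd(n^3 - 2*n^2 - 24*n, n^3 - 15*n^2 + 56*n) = n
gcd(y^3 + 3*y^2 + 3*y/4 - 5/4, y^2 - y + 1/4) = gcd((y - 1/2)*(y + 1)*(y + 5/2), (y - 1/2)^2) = y - 1/2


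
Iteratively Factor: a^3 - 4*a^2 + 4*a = (a - 2)*(a^2 - 2*a) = (a - 2)^2*(a)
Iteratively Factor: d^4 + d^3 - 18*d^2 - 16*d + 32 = (d - 1)*(d^3 + 2*d^2 - 16*d - 32) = (d - 1)*(d + 4)*(d^2 - 2*d - 8) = (d - 4)*(d - 1)*(d + 4)*(d + 2)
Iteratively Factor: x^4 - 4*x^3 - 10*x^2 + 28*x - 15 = (x + 3)*(x^3 - 7*x^2 + 11*x - 5) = (x - 1)*(x + 3)*(x^2 - 6*x + 5) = (x - 1)^2*(x + 3)*(x - 5)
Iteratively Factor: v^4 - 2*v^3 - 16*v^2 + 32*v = (v - 2)*(v^3 - 16*v) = (v - 2)*(v + 4)*(v^2 - 4*v) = v*(v - 2)*(v + 4)*(v - 4)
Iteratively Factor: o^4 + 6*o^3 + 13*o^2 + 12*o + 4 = (o + 1)*(o^3 + 5*o^2 + 8*o + 4) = (o + 1)^2*(o^2 + 4*o + 4) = (o + 1)^2*(o + 2)*(o + 2)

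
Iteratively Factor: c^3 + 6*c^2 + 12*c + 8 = (c + 2)*(c^2 + 4*c + 4) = (c + 2)^2*(c + 2)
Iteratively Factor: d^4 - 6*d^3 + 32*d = (d + 2)*(d^3 - 8*d^2 + 16*d) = (d - 4)*(d + 2)*(d^2 - 4*d) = (d - 4)^2*(d + 2)*(d)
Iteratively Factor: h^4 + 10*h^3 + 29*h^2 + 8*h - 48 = (h + 3)*(h^3 + 7*h^2 + 8*h - 16) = (h - 1)*(h + 3)*(h^2 + 8*h + 16) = (h - 1)*(h + 3)*(h + 4)*(h + 4)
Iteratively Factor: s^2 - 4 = (s - 2)*(s + 2)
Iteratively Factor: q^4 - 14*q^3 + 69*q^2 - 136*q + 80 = (q - 5)*(q^3 - 9*q^2 + 24*q - 16) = (q - 5)*(q - 4)*(q^2 - 5*q + 4) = (q - 5)*(q - 4)*(q - 1)*(q - 4)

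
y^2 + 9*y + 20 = (y + 4)*(y + 5)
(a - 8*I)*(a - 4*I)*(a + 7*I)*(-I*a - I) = -I*a^4 - 5*a^3 - I*a^3 - 5*a^2 - 52*I*a^2 - 224*a - 52*I*a - 224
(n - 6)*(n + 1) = n^2 - 5*n - 6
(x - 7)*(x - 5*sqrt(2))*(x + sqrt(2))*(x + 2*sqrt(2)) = x^4 - 7*x^3 - 2*sqrt(2)*x^3 - 26*x^2 + 14*sqrt(2)*x^2 - 20*sqrt(2)*x + 182*x + 140*sqrt(2)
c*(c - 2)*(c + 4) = c^3 + 2*c^2 - 8*c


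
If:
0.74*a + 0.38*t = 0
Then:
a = -0.513513513513513*t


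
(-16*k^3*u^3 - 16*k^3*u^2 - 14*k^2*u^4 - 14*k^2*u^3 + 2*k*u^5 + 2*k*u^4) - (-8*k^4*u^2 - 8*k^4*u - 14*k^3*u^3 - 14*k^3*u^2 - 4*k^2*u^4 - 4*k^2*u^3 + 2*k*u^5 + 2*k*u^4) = 8*k^4*u^2 + 8*k^4*u - 2*k^3*u^3 - 2*k^3*u^2 - 10*k^2*u^4 - 10*k^2*u^3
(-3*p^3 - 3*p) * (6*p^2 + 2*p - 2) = -18*p^5 - 6*p^4 - 12*p^3 - 6*p^2 + 6*p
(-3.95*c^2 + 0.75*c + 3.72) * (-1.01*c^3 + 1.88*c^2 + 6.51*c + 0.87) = 3.9895*c^5 - 8.1835*c^4 - 28.0617*c^3 + 8.4396*c^2 + 24.8697*c + 3.2364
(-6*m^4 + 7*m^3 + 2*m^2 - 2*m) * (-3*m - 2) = 18*m^5 - 9*m^4 - 20*m^3 + 2*m^2 + 4*m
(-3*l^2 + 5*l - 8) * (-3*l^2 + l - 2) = 9*l^4 - 18*l^3 + 35*l^2 - 18*l + 16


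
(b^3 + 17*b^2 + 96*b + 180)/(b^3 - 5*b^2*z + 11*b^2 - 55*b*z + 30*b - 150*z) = (-b - 6)/(-b + 5*z)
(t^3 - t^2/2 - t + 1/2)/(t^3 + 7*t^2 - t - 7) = (t - 1/2)/(t + 7)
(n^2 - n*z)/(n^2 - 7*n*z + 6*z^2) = n/(n - 6*z)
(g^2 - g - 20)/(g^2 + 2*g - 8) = (g - 5)/(g - 2)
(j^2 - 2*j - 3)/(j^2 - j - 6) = (j + 1)/(j + 2)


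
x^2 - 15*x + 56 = (x - 8)*(x - 7)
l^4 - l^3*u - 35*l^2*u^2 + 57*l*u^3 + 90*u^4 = (l - 5*u)*(l - 3*u)*(l + u)*(l + 6*u)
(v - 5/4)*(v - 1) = v^2 - 9*v/4 + 5/4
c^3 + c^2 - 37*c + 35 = (c - 5)*(c - 1)*(c + 7)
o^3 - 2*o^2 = o^2*(o - 2)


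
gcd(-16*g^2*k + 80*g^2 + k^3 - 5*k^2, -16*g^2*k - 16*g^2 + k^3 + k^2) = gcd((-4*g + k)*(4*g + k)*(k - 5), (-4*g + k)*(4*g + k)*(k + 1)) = 16*g^2 - k^2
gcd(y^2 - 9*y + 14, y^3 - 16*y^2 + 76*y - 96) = y - 2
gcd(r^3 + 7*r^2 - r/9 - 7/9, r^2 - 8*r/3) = 1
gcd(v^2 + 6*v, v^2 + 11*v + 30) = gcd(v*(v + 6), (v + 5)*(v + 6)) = v + 6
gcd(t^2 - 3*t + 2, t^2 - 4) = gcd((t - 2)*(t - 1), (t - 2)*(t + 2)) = t - 2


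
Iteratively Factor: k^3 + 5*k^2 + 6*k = (k)*(k^2 + 5*k + 6) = k*(k + 3)*(k + 2)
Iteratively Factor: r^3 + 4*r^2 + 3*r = (r + 1)*(r^2 + 3*r) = r*(r + 1)*(r + 3)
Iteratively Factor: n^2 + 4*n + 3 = (n + 3)*(n + 1)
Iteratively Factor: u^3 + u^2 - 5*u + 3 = (u - 1)*(u^2 + 2*u - 3) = (u - 1)^2*(u + 3)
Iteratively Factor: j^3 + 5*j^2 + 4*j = (j + 4)*(j^2 + j) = (j + 1)*(j + 4)*(j)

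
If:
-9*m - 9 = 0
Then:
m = -1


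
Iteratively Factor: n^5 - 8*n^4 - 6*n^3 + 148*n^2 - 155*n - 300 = (n + 4)*(n^4 - 12*n^3 + 42*n^2 - 20*n - 75) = (n - 5)*(n + 4)*(n^3 - 7*n^2 + 7*n + 15) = (n - 5)^2*(n + 4)*(n^2 - 2*n - 3) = (n - 5)^2*(n - 3)*(n + 4)*(n + 1)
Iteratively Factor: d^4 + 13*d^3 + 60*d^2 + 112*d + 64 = (d + 4)*(d^3 + 9*d^2 + 24*d + 16) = (d + 4)^2*(d^2 + 5*d + 4) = (d + 1)*(d + 4)^2*(d + 4)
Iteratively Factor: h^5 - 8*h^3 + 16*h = (h)*(h^4 - 8*h^2 + 16) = h*(h - 2)*(h^3 + 2*h^2 - 4*h - 8) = h*(h - 2)^2*(h^2 + 4*h + 4) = h*(h - 2)^2*(h + 2)*(h + 2)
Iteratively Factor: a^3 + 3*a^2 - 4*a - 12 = (a + 3)*(a^2 - 4) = (a + 2)*(a + 3)*(a - 2)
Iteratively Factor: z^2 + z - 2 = (z - 1)*(z + 2)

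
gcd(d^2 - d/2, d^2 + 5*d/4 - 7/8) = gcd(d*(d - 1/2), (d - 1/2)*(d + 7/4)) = d - 1/2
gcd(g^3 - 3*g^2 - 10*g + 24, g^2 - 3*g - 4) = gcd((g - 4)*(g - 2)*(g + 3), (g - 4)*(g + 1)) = g - 4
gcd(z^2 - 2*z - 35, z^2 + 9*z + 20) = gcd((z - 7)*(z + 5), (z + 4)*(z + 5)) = z + 5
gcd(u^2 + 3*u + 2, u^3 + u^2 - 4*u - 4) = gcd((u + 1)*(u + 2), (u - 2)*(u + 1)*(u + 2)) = u^2 + 3*u + 2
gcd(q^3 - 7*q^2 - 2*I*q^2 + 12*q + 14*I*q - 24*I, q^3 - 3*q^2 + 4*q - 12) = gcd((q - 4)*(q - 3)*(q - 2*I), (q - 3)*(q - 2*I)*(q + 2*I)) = q^2 + q*(-3 - 2*I) + 6*I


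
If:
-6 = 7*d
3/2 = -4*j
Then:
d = -6/7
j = -3/8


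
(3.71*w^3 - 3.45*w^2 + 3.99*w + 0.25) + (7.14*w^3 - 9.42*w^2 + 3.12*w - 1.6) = 10.85*w^3 - 12.87*w^2 + 7.11*w - 1.35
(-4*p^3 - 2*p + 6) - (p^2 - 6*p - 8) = -4*p^3 - p^2 + 4*p + 14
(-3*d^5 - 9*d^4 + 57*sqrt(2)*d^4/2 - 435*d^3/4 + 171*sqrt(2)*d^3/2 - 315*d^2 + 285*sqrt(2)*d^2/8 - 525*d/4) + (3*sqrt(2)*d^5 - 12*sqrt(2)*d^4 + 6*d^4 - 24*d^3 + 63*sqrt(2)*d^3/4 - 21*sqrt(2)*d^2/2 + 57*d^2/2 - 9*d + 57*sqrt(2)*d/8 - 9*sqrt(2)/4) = -3*d^5 + 3*sqrt(2)*d^5 - 3*d^4 + 33*sqrt(2)*d^4/2 - 531*d^3/4 + 405*sqrt(2)*d^3/4 - 573*d^2/2 + 201*sqrt(2)*d^2/8 - 561*d/4 + 57*sqrt(2)*d/8 - 9*sqrt(2)/4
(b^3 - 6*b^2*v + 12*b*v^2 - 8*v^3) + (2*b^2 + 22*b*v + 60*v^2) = b^3 - 6*b^2*v + 2*b^2 + 12*b*v^2 + 22*b*v - 8*v^3 + 60*v^2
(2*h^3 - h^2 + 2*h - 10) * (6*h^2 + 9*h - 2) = 12*h^5 + 12*h^4 - h^3 - 40*h^2 - 94*h + 20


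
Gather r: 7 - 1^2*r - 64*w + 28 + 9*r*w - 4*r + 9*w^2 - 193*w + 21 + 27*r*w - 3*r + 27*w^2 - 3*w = r*(36*w - 8) + 36*w^2 - 260*w + 56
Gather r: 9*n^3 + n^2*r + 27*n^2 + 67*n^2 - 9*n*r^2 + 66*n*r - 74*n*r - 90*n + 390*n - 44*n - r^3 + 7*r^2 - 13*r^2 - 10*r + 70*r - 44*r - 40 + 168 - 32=9*n^3 + 94*n^2 + 256*n - r^3 + r^2*(-9*n - 6) + r*(n^2 - 8*n + 16) + 96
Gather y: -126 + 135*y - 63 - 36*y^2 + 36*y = -36*y^2 + 171*y - 189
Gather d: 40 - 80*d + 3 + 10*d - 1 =42 - 70*d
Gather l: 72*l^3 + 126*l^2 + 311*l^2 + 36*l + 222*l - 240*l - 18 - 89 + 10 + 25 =72*l^3 + 437*l^2 + 18*l - 72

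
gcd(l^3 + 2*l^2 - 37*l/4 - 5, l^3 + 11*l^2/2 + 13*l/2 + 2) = l^2 + 9*l/2 + 2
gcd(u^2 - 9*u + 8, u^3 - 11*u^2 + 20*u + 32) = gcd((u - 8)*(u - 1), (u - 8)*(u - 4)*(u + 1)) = u - 8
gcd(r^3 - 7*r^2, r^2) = r^2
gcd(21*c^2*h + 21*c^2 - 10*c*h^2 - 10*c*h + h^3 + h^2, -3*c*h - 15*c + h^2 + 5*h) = 3*c - h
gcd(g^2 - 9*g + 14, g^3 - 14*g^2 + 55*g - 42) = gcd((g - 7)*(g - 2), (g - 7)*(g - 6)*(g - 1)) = g - 7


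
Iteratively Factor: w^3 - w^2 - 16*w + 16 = (w + 4)*(w^2 - 5*w + 4) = (w - 4)*(w + 4)*(w - 1)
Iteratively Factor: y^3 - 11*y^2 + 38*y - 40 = (y - 5)*(y^2 - 6*y + 8) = (y - 5)*(y - 2)*(y - 4)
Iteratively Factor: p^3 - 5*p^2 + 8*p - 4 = (p - 2)*(p^2 - 3*p + 2) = (p - 2)^2*(p - 1)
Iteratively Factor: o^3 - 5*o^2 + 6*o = (o - 2)*(o^2 - 3*o) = o*(o - 2)*(o - 3)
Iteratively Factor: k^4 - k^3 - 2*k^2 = (k - 2)*(k^3 + k^2) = k*(k - 2)*(k^2 + k) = k^2*(k - 2)*(k + 1)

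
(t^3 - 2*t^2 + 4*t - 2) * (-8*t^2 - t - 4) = -8*t^5 + 15*t^4 - 34*t^3 + 20*t^2 - 14*t + 8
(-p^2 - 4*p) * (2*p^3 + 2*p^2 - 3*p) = -2*p^5 - 10*p^4 - 5*p^3 + 12*p^2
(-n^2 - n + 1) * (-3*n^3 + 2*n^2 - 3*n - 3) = 3*n^5 + n^4 - 2*n^3 + 8*n^2 - 3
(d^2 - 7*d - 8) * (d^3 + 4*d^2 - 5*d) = d^5 - 3*d^4 - 41*d^3 + 3*d^2 + 40*d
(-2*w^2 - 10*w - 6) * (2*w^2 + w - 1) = -4*w^4 - 22*w^3 - 20*w^2 + 4*w + 6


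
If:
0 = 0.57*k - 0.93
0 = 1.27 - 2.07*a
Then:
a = 0.61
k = 1.63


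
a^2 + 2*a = a*(a + 2)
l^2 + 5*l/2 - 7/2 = (l - 1)*(l + 7/2)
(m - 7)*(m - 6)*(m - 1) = m^3 - 14*m^2 + 55*m - 42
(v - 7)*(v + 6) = v^2 - v - 42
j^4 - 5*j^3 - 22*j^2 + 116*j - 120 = (j - 6)*(j - 2)^2*(j + 5)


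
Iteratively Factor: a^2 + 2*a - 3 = (a - 1)*(a + 3)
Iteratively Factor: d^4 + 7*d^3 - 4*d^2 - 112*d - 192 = (d + 4)*(d^3 + 3*d^2 - 16*d - 48) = (d + 4)^2*(d^2 - d - 12) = (d - 4)*(d + 4)^2*(d + 3)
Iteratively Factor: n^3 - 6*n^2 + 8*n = (n - 2)*(n^2 - 4*n) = (n - 4)*(n - 2)*(n)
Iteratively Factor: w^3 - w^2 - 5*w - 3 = (w - 3)*(w^2 + 2*w + 1) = (w - 3)*(w + 1)*(w + 1)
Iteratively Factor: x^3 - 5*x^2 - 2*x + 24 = (x + 2)*(x^2 - 7*x + 12) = (x - 4)*(x + 2)*(x - 3)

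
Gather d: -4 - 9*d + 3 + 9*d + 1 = 0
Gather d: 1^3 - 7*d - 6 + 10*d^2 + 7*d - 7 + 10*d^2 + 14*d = 20*d^2 + 14*d - 12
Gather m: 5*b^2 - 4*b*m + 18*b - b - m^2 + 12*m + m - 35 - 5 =5*b^2 + 17*b - m^2 + m*(13 - 4*b) - 40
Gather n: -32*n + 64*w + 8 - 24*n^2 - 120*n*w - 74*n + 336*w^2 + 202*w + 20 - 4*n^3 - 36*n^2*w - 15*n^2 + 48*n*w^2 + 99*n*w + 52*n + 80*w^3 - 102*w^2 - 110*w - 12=-4*n^3 + n^2*(-36*w - 39) + n*(48*w^2 - 21*w - 54) + 80*w^3 + 234*w^2 + 156*w + 16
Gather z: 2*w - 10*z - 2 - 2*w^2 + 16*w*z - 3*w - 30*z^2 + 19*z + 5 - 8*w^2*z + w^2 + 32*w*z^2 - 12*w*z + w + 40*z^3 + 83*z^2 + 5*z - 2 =-w^2 + 40*z^3 + z^2*(32*w + 53) + z*(-8*w^2 + 4*w + 14) + 1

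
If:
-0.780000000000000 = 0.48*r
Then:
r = -1.62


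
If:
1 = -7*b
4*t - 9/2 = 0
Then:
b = -1/7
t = 9/8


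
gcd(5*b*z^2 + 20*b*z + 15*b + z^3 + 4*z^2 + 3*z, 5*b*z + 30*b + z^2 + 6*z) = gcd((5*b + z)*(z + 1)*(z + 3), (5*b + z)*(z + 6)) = 5*b + z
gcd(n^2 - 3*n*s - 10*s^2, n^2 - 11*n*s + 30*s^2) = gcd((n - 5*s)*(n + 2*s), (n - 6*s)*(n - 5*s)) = -n + 5*s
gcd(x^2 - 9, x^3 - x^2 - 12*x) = x + 3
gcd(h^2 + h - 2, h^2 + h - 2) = h^2 + h - 2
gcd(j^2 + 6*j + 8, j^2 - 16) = j + 4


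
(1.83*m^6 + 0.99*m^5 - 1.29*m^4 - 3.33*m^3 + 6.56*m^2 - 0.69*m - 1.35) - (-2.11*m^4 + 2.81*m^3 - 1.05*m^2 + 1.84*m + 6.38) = 1.83*m^6 + 0.99*m^5 + 0.82*m^4 - 6.14*m^3 + 7.61*m^2 - 2.53*m - 7.73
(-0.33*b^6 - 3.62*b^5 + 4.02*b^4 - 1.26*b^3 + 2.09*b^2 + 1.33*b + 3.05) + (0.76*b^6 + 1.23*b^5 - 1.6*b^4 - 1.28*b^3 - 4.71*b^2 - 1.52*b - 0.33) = 0.43*b^6 - 2.39*b^5 + 2.42*b^4 - 2.54*b^3 - 2.62*b^2 - 0.19*b + 2.72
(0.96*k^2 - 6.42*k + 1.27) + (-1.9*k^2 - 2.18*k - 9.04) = -0.94*k^2 - 8.6*k - 7.77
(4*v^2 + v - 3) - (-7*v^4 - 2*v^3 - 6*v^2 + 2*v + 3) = 7*v^4 + 2*v^3 + 10*v^2 - v - 6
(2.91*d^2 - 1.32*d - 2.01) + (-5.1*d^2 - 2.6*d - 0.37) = -2.19*d^2 - 3.92*d - 2.38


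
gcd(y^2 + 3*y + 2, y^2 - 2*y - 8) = y + 2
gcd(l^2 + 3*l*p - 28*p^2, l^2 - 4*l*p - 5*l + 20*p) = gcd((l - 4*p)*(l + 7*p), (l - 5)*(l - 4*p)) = -l + 4*p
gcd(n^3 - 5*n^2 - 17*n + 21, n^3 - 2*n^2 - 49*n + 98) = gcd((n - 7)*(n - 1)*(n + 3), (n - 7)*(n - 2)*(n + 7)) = n - 7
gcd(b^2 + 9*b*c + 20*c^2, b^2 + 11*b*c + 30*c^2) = b + 5*c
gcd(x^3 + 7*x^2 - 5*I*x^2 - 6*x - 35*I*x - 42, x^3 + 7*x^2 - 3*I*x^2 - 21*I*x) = x^2 + x*(7 - 3*I) - 21*I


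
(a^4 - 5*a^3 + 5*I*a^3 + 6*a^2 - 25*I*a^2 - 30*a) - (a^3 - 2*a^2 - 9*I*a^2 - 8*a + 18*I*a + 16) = a^4 - 6*a^3 + 5*I*a^3 + 8*a^2 - 16*I*a^2 - 22*a - 18*I*a - 16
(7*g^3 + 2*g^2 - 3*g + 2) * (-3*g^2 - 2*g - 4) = -21*g^5 - 20*g^4 - 23*g^3 - 8*g^2 + 8*g - 8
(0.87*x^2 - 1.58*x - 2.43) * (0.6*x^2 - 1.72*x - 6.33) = 0.522*x^4 - 2.4444*x^3 - 4.2475*x^2 + 14.181*x + 15.3819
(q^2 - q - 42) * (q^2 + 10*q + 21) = q^4 + 9*q^3 - 31*q^2 - 441*q - 882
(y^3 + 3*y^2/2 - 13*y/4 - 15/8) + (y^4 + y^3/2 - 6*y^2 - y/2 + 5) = y^4 + 3*y^3/2 - 9*y^2/2 - 15*y/4 + 25/8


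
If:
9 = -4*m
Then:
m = -9/4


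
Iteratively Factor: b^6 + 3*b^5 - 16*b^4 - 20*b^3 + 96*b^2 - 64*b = (b + 4)*(b^5 - b^4 - 12*b^3 + 28*b^2 - 16*b) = b*(b + 4)*(b^4 - b^3 - 12*b^2 + 28*b - 16) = b*(b + 4)^2*(b^3 - 5*b^2 + 8*b - 4) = b*(b - 1)*(b + 4)^2*(b^2 - 4*b + 4) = b*(b - 2)*(b - 1)*(b + 4)^2*(b - 2)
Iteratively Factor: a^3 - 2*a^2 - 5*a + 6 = (a + 2)*(a^2 - 4*a + 3) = (a - 3)*(a + 2)*(a - 1)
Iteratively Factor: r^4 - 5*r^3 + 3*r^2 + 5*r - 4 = (r - 1)*(r^3 - 4*r^2 - r + 4) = (r - 1)*(r + 1)*(r^2 - 5*r + 4) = (r - 4)*(r - 1)*(r + 1)*(r - 1)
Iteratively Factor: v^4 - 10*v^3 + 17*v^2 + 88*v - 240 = (v - 5)*(v^3 - 5*v^2 - 8*v + 48) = (v - 5)*(v - 4)*(v^2 - v - 12) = (v - 5)*(v - 4)*(v + 3)*(v - 4)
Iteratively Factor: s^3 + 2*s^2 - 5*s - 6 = (s - 2)*(s^2 + 4*s + 3) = (s - 2)*(s + 3)*(s + 1)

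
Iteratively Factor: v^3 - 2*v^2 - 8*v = (v)*(v^2 - 2*v - 8) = v*(v + 2)*(v - 4)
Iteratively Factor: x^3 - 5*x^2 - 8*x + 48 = (x + 3)*(x^2 - 8*x + 16) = (x - 4)*(x + 3)*(x - 4)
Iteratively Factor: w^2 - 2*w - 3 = (w - 3)*(w + 1)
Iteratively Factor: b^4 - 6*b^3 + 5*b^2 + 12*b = (b)*(b^3 - 6*b^2 + 5*b + 12) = b*(b + 1)*(b^2 - 7*b + 12) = b*(b - 3)*(b + 1)*(b - 4)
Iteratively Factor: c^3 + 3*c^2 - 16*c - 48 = (c - 4)*(c^2 + 7*c + 12) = (c - 4)*(c + 4)*(c + 3)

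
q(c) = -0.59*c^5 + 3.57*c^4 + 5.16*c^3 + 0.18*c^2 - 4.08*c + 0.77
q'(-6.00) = -6356.64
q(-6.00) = 8131.73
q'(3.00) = 282.93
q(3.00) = 275.27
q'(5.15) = 283.70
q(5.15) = 1063.22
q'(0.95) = 20.07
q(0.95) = 3.93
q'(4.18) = 410.24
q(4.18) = 700.69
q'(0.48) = 1.08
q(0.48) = -0.40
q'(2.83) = 255.36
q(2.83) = 229.51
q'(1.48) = 62.50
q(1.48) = 24.79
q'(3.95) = 400.80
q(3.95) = 607.21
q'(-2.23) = -159.21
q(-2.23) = 74.36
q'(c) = -2.95*c^4 + 14.28*c^3 + 15.48*c^2 + 0.36*c - 4.08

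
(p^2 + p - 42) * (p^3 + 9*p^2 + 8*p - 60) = p^5 + 10*p^4 - 25*p^3 - 430*p^2 - 396*p + 2520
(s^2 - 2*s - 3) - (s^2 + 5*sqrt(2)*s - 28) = -5*sqrt(2)*s - 2*s + 25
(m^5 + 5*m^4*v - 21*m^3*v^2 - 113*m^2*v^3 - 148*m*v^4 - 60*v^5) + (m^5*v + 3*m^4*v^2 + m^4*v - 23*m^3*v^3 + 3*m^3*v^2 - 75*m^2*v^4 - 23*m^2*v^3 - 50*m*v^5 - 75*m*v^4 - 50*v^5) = m^5*v + m^5 + 3*m^4*v^2 + 6*m^4*v - 23*m^3*v^3 - 18*m^3*v^2 - 75*m^2*v^4 - 136*m^2*v^3 - 50*m*v^5 - 223*m*v^4 - 110*v^5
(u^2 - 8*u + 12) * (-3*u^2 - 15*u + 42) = -3*u^4 + 9*u^3 + 126*u^2 - 516*u + 504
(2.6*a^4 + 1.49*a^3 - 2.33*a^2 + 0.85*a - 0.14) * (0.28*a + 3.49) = 0.728*a^5 + 9.4912*a^4 + 4.5477*a^3 - 7.8937*a^2 + 2.9273*a - 0.4886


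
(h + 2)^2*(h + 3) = h^3 + 7*h^2 + 16*h + 12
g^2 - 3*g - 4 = (g - 4)*(g + 1)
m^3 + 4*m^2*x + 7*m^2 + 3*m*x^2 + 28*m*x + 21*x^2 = (m + 7)*(m + x)*(m + 3*x)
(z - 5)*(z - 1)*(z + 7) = z^3 + z^2 - 37*z + 35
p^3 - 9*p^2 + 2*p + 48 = (p - 8)*(p - 3)*(p + 2)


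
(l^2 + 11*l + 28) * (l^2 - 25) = l^4 + 11*l^3 + 3*l^2 - 275*l - 700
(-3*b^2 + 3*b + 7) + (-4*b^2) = -7*b^2 + 3*b + 7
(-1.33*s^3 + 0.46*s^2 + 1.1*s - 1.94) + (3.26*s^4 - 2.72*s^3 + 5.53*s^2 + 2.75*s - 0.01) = 3.26*s^4 - 4.05*s^3 + 5.99*s^2 + 3.85*s - 1.95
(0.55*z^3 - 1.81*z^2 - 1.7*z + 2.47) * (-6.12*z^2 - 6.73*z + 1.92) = -3.366*z^5 + 7.3757*z^4 + 23.6413*z^3 - 7.1506*z^2 - 19.8871*z + 4.7424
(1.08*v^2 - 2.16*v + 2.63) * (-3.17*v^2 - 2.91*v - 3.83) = -3.4236*v^4 + 3.7044*v^3 - 6.1879*v^2 + 0.6195*v - 10.0729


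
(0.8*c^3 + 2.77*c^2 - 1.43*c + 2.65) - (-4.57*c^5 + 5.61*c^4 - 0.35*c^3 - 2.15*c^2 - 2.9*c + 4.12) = 4.57*c^5 - 5.61*c^4 + 1.15*c^3 + 4.92*c^2 + 1.47*c - 1.47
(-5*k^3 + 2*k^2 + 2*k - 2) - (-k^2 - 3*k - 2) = -5*k^3 + 3*k^2 + 5*k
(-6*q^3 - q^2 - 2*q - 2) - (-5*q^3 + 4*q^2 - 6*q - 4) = -q^3 - 5*q^2 + 4*q + 2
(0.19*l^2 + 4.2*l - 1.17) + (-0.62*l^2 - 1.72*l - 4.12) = -0.43*l^2 + 2.48*l - 5.29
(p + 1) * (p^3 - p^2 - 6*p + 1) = p^4 - 7*p^2 - 5*p + 1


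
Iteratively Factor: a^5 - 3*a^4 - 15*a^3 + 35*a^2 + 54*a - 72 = (a - 4)*(a^4 + a^3 - 11*a^2 - 9*a + 18) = (a - 4)*(a + 2)*(a^3 - a^2 - 9*a + 9) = (a - 4)*(a + 2)*(a + 3)*(a^2 - 4*a + 3) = (a - 4)*(a - 3)*(a + 2)*(a + 3)*(a - 1)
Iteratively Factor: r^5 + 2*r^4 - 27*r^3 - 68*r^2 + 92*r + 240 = (r + 3)*(r^4 - r^3 - 24*r^2 + 4*r + 80) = (r + 3)*(r + 4)*(r^3 - 5*r^2 - 4*r + 20) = (r + 2)*(r + 3)*(r + 4)*(r^2 - 7*r + 10) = (r - 2)*(r + 2)*(r + 3)*(r + 4)*(r - 5)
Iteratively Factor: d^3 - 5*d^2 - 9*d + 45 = (d - 5)*(d^2 - 9) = (d - 5)*(d + 3)*(d - 3)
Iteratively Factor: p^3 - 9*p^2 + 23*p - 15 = (p - 1)*(p^2 - 8*p + 15) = (p - 3)*(p - 1)*(p - 5)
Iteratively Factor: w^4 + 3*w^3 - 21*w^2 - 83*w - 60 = (w + 4)*(w^3 - w^2 - 17*w - 15) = (w - 5)*(w + 4)*(w^2 + 4*w + 3) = (w - 5)*(w + 1)*(w + 4)*(w + 3)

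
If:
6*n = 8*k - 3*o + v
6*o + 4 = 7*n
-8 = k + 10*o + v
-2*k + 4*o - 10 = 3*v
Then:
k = 942/1793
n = 368/1793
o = -766/1793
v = -7626/1793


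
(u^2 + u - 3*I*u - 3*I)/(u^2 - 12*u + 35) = (u^2 + u - 3*I*u - 3*I)/(u^2 - 12*u + 35)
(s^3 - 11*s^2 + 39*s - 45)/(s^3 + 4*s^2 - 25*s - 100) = (s^2 - 6*s + 9)/(s^2 + 9*s + 20)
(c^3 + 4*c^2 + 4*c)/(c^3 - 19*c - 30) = c*(c + 2)/(c^2 - 2*c - 15)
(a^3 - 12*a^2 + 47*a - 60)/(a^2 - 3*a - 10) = (a^2 - 7*a + 12)/(a + 2)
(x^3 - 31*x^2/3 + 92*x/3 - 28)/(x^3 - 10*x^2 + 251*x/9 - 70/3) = 3*(x - 2)/(3*x - 5)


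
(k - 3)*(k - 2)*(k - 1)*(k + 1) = k^4 - 5*k^3 + 5*k^2 + 5*k - 6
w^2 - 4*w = w*(w - 4)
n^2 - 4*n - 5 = (n - 5)*(n + 1)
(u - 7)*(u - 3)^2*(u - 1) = u^4 - 14*u^3 + 64*u^2 - 114*u + 63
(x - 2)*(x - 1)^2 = x^3 - 4*x^2 + 5*x - 2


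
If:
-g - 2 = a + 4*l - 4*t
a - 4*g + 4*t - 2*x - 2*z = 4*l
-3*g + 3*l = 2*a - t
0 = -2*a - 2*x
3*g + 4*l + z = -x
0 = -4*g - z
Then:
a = -24/13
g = 14/13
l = -5/26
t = 3/26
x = 24/13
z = -56/13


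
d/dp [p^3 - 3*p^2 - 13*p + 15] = 3*p^2 - 6*p - 13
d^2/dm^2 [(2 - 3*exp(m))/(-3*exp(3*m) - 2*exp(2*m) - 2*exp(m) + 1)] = (108*exp(6*m) - 108*exp(5*m) - 192*exp(4*m) + 49*exp(3*m) - 42*exp(2*m) - 18*exp(m) - 1)*exp(m)/(27*exp(9*m) + 54*exp(8*m) + 90*exp(7*m) + 53*exp(6*m) + 24*exp(5*m) - 24*exp(4*m) - 7*exp(3*m) - 6*exp(2*m) + 6*exp(m) - 1)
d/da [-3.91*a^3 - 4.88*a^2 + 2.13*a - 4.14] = -11.73*a^2 - 9.76*a + 2.13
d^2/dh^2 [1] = 0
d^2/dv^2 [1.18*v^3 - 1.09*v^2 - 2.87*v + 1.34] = 7.08*v - 2.18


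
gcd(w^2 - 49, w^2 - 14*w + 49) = w - 7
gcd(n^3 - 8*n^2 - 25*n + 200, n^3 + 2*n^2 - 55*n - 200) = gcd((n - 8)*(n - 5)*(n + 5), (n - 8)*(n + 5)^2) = n^2 - 3*n - 40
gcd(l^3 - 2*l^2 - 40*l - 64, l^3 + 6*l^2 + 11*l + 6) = l + 2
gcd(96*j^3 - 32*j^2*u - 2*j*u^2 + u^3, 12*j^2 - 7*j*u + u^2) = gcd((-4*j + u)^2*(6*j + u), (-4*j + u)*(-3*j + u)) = -4*j + u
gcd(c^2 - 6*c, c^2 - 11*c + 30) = c - 6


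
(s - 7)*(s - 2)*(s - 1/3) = s^3 - 28*s^2/3 + 17*s - 14/3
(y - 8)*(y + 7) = y^2 - y - 56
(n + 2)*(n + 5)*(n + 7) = n^3 + 14*n^2 + 59*n + 70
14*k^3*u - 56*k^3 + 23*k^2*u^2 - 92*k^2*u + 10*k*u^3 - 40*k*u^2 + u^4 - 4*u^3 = (k + u)*(2*k + u)*(7*k + u)*(u - 4)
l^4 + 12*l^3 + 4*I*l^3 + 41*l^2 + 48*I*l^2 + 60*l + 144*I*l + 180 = (l + 6)^2*(l - I)*(l + 5*I)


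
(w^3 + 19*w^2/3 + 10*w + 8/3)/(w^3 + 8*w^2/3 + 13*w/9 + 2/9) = 3*(w + 4)/(3*w + 1)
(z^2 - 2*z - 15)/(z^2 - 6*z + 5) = (z + 3)/(z - 1)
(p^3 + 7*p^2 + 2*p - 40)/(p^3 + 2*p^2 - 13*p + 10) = (p + 4)/(p - 1)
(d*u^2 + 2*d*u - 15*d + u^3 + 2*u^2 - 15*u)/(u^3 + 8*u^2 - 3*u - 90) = (d + u)/(u + 6)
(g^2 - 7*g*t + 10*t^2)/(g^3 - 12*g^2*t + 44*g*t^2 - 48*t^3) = (g - 5*t)/(g^2 - 10*g*t + 24*t^2)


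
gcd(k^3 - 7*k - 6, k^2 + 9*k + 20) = 1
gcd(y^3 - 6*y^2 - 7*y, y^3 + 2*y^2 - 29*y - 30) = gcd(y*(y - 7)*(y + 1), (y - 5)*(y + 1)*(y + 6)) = y + 1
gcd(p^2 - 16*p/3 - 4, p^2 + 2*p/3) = p + 2/3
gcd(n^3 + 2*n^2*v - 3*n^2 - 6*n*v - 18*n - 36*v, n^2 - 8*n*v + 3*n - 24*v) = n + 3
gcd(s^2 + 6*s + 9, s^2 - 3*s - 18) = s + 3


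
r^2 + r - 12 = (r - 3)*(r + 4)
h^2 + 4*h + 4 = (h + 2)^2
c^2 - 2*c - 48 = (c - 8)*(c + 6)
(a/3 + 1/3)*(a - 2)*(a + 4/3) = a^3/3 + a^2/9 - 10*a/9 - 8/9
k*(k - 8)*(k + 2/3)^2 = k^4 - 20*k^3/3 - 92*k^2/9 - 32*k/9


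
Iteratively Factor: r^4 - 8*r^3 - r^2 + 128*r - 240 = (r + 4)*(r^3 - 12*r^2 + 47*r - 60) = (r - 4)*(r + 4)*(r^2 - 8*r + 15) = (r - 4)*(r - 3)*(r + 4)*(r - 5)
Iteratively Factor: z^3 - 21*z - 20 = (z + 4)*(z^2 - 4*z - 5) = (z - 5)*(z + 4)*(z + 1)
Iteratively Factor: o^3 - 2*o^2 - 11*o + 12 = (o + 3)*(o^2 - 5*o + 4) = (o - 1)*(o + 3)*(o - 4)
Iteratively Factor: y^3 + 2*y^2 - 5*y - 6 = (y - 2)*(y^2 + 4*y + 3) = (y - 2)*(y + 1)*(y + 3)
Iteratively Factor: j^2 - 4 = (j + 2)*(j - 2)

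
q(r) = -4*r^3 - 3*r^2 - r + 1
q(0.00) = 1.00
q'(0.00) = -1.00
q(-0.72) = 1.66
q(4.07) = -322.44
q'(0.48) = -6.64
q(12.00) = -7355.00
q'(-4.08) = -176.28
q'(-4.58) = -225.24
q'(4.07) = -224.20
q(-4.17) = 243.05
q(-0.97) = 2.80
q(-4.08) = 226.81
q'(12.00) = -1801.00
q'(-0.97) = -6.47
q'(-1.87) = -31.74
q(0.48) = -0.61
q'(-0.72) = -2.90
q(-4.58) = 326.94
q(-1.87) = 18.54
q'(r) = -12*r^2 - 6*r - 1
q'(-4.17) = -184.65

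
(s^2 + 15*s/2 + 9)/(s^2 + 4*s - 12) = (s + 3/2)/(s - 2)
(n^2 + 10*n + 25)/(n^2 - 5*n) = (n^2 + 10*n + 25)/(n*(n - 5))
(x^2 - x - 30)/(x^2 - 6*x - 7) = (-x^2 + x + 30)/(-x^2 + 6*x + 7)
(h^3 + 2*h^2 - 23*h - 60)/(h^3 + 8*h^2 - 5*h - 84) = (h^2 - 2*h - 15)/(h^2 + 4*h - 21)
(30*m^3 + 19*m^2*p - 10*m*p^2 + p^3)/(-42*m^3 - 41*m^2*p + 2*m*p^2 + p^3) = (-5*m + p)/(7*m + p)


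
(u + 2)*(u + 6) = u^2 + 8*u + 12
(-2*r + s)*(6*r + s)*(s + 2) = -12*r^2*s - 24*r^2 + 4*r*s^2 + 8*r*s + s^3 + 2*s^2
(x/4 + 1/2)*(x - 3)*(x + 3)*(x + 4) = x^4/4 + 3*x^3/2 - x^2/4 - 27*x/2 - 18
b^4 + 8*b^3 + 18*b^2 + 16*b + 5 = (b + 1)^3*(b + 5)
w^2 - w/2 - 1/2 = (w - 1)*(w + 1/2)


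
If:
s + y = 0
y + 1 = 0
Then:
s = 1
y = -1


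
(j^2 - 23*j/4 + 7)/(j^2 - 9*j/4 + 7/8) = 2*(j - 4)/(2*j - 1)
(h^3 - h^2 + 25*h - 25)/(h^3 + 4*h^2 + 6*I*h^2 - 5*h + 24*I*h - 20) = (h^2 - h*(1 + 5*I) + 5*I)/(h^2 + h*(4 + I) + 4*I)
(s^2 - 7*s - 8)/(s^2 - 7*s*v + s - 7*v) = (s - 8)/(s - 7*v)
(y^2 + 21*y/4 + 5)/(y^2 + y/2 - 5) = (4*y^2 + 21*y + 20)/(2*(2*y^2 + y - 10))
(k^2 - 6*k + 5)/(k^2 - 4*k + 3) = (k - 5)/(k - 3)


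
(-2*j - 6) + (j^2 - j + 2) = j^2 - 3*j - 4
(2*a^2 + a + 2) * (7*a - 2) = 14*a^3 + 3*a^2 + 12*a - 4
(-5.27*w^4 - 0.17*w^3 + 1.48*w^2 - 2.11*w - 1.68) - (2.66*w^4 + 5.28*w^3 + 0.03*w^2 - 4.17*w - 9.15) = -7.93*w^4 - 5.45*w^3 + 1.45*w^2 + 2.06*w + 7.47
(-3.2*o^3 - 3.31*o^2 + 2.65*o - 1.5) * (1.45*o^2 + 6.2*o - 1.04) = -4.64*o^5 - 24.6395*o^4 - 13.3515*o^3 + 17.6974*o^2 - 12.056*o + 1.56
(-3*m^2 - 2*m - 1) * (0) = 0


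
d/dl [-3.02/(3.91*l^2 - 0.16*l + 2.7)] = (23.6164*l - 0.4832)/(3.91*l^2 - 0.16*l + 2.7)^2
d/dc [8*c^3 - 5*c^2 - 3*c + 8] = 24*c^2 - 10*c - 3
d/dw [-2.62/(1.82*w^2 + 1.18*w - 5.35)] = (9.5368*w + 3.0916)/(1.82*w^2 + 1.18*w - 5.35)^2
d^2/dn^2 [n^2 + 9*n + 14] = 2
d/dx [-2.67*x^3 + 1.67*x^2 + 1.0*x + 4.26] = -8.01*x^2 + 3.34*x + 1.0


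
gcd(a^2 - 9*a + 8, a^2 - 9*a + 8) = a^2 - 9*a + 8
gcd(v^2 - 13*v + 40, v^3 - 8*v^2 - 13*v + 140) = v - 5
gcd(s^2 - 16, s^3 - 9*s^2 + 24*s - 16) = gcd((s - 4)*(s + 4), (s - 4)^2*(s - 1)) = s - 4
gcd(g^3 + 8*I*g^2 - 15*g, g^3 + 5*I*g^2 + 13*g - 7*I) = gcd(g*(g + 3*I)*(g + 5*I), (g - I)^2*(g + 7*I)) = 1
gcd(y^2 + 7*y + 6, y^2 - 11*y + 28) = 1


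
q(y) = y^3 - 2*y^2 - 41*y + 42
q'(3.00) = -26.00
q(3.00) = -72.00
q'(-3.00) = -2.00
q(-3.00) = 120.00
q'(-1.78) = -24.37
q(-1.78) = 103.00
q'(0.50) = -42.25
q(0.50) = 21.12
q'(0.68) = -42.33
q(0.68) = 13.51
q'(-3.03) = -1.34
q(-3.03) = 120.05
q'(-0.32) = -39.41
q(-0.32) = 54.88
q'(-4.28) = 31.08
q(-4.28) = 102.44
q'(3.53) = -17.74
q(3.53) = -83.66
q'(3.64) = -15.81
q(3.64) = -85.51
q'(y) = 3*y^2 - 4*y - 41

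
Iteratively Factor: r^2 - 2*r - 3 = (r + 1)*(r - 3)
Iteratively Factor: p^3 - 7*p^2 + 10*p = (p - 2)*(p^2 - 5*p) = p*(p - 2)*(p - 5)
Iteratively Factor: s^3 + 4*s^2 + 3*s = (s + 1)*(s^2 + 3*s) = s*(s + 1)*(s + 3)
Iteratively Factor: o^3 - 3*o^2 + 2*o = (o)*(o^2 - 3*o + 2) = o*(o - 1)*(o - 2)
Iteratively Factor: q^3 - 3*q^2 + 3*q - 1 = (q - 1)*(q^2 - 2*q + 1) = (q - 1)^2*(q - 1)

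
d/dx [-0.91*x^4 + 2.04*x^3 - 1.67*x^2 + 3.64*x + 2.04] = -3.64*x^3 + 6.12*x^2 - 3.34*x + 3.64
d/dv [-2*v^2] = -4*v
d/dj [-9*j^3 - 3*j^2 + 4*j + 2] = -27*j^2 - 6*j + 4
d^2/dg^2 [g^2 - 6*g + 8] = 2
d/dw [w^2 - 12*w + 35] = 2*w - 12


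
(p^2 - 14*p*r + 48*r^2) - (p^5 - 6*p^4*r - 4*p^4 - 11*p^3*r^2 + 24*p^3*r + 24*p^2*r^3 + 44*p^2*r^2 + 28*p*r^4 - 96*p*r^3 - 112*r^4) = -p^5 + 6*p^4*r + 4*p^4 + 11*p^3*r^2 - 24*p^3*r - 24*p^2*r^3 - 44*p^2*r^2 + p^2 - 28*p*r^4 + 96*p*r^3 - 14*p*r + 112*r^4 + 48*r^2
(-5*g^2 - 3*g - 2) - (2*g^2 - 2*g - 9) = -7*g^2 - g + 7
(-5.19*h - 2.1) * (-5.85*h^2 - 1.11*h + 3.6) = 30.3615*h^3 + 18.0459*h^2 - 16.353*h - 7.56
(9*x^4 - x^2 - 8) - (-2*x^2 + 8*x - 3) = 9*x^4 + x^2 - 8*x - 5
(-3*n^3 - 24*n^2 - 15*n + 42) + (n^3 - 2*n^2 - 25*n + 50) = -2*n^3 - 26*n^2 - 40*n + 92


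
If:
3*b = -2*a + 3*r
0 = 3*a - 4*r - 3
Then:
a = 4*r/3 + 1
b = r/9 - 2/3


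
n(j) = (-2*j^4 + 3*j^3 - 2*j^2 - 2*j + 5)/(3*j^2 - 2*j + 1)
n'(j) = (2 - 6*j)*(-2*j^4 + 3*j^3 - 2*j^2 - 2*j + 5)/(3*j^2 - 2*j + 1)^2 + (-8*j^3 + 9*j^2 - 4*j - 2)/(3*j^2 - 2*j + 1)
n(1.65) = -0.87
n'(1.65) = -2.25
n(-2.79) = -6.39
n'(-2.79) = 4.45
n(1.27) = 0.05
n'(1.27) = -2.80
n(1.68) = -0.94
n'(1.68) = -2.24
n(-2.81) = -6.48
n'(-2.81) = 4.47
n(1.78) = -1.16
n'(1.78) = -2.25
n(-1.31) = -0.96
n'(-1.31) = 3.10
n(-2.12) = -3.67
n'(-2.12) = 3.69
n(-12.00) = -102.66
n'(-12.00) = 16.56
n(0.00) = 5.00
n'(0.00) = 8.00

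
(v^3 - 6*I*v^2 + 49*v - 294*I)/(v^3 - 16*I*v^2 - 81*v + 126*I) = (v + 7*I)/(v - 3*I)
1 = 1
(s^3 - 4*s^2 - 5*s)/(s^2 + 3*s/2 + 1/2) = 2*s*(s - 5)/(2*s + 1)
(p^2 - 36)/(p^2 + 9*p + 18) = (p - 6)/(p + 3)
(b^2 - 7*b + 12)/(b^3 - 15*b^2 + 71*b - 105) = (b - 4)/(b^2 - 12*b + 35)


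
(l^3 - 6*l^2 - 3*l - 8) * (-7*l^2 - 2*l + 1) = -7*l^5 + 40*l^4 + 34*l^3 + 56*l^2 + 13*l - 8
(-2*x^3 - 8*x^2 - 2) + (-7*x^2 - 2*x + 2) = -2*x^3 - 15*x^2 - 2*x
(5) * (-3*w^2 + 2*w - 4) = -15*w^2 + 10*w - 20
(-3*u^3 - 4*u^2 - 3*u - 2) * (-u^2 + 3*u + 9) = 3*u^5 - 5*u^4 - 36*u^3 - 43*u^2 - 33*u - 18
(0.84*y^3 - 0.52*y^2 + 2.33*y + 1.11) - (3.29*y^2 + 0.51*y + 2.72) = 0.84*y^3 - 3.81*y^2 + 1.82*y - 1.61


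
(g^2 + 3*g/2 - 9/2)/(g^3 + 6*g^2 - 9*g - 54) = (g - 3/2)/(g^2 + 3*g - 18)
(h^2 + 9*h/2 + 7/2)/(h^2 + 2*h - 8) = (2*h^2 + 9*h + 7)/(2*(h^2 + 2*h - 8))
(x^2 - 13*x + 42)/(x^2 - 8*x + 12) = (x - 7)/(x - 2)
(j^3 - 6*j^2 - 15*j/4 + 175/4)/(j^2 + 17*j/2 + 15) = (2*j^2 - 17*j + 35)/(2*(j + 6))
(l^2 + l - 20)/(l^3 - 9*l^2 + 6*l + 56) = (l + 5)/(l^2 - 5*l - 14)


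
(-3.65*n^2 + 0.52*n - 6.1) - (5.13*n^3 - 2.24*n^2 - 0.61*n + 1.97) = -5.13*n^3 - 1.41*n^2 + 1.13*n - 8.07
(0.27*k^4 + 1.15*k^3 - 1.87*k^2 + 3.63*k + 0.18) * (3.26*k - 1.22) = 0.8802*k^5 + 3.4196*k^4 - 7.4992*k^3 + 14.1152*k^2 - 3.8418*k - 0.2196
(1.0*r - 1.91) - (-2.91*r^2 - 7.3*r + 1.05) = 2.91*r^2 + 8.3*r - 2.96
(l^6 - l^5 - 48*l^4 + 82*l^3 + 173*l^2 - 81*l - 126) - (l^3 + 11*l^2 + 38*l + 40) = l^6 - l^5 - 48*l^4 + 81*l^3 + 162*l^2 - 119*l - 166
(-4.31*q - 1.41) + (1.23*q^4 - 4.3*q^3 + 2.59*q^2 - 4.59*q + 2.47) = 1.23*q^4 - 4.3*q^3 + 2.59*q^2 - 8.9*q + 1.06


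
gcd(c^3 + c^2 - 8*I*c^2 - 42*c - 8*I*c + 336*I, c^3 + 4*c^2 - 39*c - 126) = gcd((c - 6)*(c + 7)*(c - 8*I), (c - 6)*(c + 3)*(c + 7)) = c^2 + c - 42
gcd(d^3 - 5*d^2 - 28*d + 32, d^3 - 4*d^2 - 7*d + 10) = d - 1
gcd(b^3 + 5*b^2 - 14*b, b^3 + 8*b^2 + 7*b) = b^2 + 7*b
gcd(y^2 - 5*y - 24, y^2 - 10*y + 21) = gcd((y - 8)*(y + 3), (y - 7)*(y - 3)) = 1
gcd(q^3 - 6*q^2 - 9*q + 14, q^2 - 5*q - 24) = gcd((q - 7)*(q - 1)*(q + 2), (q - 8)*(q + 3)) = 1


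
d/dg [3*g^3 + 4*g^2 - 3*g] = 9*g^2 + 8*g - 3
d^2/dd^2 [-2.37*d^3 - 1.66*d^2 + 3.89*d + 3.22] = -14.22*d - 3.32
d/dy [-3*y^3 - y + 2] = -9*y^2 - 1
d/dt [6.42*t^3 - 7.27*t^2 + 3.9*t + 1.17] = 19.26*t^2 - 14.54*t + 3.9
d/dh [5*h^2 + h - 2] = 10*h + 1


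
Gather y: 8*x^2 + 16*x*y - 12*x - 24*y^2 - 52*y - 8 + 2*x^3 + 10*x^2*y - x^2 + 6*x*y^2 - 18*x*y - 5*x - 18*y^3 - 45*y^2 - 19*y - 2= 2*x^3 + 7*x^2 - 17*x - 18*y^3 + y^2*(6*x - 69) + y*(10*x^2 - 2*x - 71) - 10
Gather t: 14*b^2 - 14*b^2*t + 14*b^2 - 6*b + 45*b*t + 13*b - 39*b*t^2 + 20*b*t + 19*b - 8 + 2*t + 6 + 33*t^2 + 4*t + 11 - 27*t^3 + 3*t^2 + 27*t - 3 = 28*b^2 + 26*b - 27*t^3 + t^2*(36 - 39*b) + t*(-14*b^2 + 65*b + 33) + 6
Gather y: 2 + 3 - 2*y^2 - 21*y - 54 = -2*y^2 - 21*y - 49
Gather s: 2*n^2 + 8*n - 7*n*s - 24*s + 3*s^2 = 2*n^2 + 8*n + 3*s^2 + s*(-7*n - 24)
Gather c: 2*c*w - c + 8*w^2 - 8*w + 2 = c*(2*w - 1) + 8*w^2 - 8*w + 2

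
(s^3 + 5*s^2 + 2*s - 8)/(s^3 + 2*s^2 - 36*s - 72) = (s^2 + 3*s - 4)/(s^2 - 36)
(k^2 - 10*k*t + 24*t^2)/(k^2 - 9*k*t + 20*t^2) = (-k + 6*t)/(-k + 5*t)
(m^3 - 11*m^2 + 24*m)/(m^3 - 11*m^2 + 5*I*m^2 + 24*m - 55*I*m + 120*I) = m/(m + 5*I)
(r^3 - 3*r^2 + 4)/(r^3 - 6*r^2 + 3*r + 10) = (r - 2)/(r - 5)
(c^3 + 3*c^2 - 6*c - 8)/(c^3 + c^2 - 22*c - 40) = (c^2 - c - 2)/(c^2 - 3*c - 10)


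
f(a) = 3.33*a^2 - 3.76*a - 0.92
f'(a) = 6.66*a - 3.76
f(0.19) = -1.51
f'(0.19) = -2.49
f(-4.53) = 84.45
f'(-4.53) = -33.93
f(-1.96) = 19.24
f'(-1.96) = -16.81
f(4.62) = 52.79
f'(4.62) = 27.01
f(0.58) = -1.98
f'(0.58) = 0.10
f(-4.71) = 90.66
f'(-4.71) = -35.13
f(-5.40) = 116.49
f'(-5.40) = -39.72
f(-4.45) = 81.75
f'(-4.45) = -33.40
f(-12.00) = 523.72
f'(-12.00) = -83.68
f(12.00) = 433.48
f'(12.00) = 76.16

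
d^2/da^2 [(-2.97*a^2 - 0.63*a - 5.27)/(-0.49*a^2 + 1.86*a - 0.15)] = (-8.88178419700125e-16*a^4 + 5.716242*a^3 + 6.282192*a^2 - 29.096298*a + 36.174684)/(0.117649*a^6 - 1.339758*a^5 + 5.193657*a^4 - 7.255116*a^3 + 1.589895*a^2 - 0.12555*a + 0.003375)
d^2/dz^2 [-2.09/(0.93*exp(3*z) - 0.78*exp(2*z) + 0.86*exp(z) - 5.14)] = (-2.09*(2.79*exp(2*z) - 1.56*exp(z) + 0.86)*(5.58*exp(2*z) - 3.12*exp(z) + 1.72)*exp(z) + (17.4933*exp(2*z) - 6.5208*exp(z) + 1.7974)*(0.93*exp(3*z) - 0.78*exp(2*z) + 0.86*exp(z) - 5.14))*exp(z)/(0.93*exp(3*z) - 0.78*exp(2*z) + 0.86*exp(z) - 5.14)^3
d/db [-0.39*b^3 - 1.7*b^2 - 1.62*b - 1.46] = -1.17*b^2 - 3.4*b - 1.62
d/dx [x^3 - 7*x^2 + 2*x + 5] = 3*x^2 - 14*x + 2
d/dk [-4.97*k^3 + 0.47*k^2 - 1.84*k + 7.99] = -14.91*k^2 + 0.94*k - 1.84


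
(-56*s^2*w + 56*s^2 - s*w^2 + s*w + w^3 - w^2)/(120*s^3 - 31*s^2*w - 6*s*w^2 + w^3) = (-7*s*w + 7*s - w^2 + w)/(15*s^2 - 2*s*w - w^2)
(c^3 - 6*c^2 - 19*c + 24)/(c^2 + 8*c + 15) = (c^2 - 9*c + 8)/(c + 5)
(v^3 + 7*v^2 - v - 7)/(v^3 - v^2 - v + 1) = (v + 7)/(v - 1)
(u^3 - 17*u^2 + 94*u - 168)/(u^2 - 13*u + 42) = u - 4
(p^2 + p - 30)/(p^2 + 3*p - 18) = (p - 5)/(p - 3)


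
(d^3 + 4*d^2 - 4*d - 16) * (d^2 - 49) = d^5 + 4*d^4 - 53*d^3 - 212*d^2 + 196*d + 784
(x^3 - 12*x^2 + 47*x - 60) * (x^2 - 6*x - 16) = x^5 - 18*x^4 + 103*x^3 - 150*x^2 - 392*x + 960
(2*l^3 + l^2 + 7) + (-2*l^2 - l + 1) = 2*l^3 - l^2 - l + 8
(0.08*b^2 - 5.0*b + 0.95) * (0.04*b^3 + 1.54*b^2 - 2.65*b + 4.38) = 0.0032*b^5 - 0.0768*b^4 - 7.874*b^3 + 15.0634*b^2 - 24.4175*b + 4.161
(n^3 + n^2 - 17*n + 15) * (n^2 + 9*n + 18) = n^5 + 10*n^4 + 10*n^3 - 120*n^2 - 171*n + 270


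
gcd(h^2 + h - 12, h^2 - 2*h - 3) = h - 3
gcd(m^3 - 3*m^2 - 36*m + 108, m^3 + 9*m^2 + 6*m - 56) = 1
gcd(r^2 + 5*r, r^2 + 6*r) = r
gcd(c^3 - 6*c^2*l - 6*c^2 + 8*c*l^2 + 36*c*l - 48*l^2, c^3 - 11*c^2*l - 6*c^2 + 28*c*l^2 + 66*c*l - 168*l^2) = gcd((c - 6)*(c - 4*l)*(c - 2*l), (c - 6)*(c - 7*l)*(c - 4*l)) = c^2 - 4*c*l - 6*c + 24*l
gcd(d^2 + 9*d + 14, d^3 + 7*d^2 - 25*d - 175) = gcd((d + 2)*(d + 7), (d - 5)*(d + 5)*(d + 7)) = d + 7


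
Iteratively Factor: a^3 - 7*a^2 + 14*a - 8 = (a - 1)*(a^2 - 6*a + 8) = (a - 2)*(a - 1)*(a - 4)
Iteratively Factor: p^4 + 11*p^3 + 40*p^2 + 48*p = (p + 3)*(p^3 + 8*p^2 + 16*p) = (p + 3)*(p + 4)*(p^2 + 4*p) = (p + 3)*(p + 4)^2*(p)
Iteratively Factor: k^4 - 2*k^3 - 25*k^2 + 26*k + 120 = (k - 5)*(k^3 + 3*k^2 - 10*k - 24) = (k - 5)*(k + 2)*(k^2 + k - 12) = (k - 5)*(k + 2)*(k + 4)*(k - 3)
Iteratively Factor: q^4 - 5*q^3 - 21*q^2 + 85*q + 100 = (q - 5)*(q^3 - 21*q - 20) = (q - 5)^2*(q^2 + 5*q + 4) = (q - 5)^2*(q + 1)*(q + 4)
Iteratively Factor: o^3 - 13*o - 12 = (o - 4)*(o^2 + 4*o + 3) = (o - 4)*(o + 3)*(o + 1)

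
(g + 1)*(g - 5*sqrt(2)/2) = g^2 - 5*sqrt(2)*g/2 + g - 5*sqrt(2)/2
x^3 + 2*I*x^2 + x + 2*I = (x - I)*(x + I)*(x + 2*I)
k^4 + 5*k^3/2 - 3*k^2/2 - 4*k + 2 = (k - 1)*(k - 1/2)*(k + 2)^2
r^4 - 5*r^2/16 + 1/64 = (r - 1/2)*(r - 1/4)*(r + 1/4)*(r + 1/2)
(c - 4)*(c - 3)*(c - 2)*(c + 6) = c^4 - 3*c^3 - 28*c^2 + 132*c - 144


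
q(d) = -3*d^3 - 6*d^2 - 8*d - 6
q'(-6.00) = -260.00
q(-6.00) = 474.00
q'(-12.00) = -1160.00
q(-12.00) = 4410.00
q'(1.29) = -38.46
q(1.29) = -32.74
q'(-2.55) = -35.92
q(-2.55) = 25.13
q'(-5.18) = -187.33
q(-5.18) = 291.42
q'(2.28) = -82.15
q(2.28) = -90.99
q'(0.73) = -21.56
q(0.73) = -16.20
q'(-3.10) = -57.29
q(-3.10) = 50.51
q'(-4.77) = -155.54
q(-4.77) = 221.24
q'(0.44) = -15.02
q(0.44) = -10.94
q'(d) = -9*d^2 - 12*d - 8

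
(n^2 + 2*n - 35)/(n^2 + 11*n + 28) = (n - 5)/(n + 4)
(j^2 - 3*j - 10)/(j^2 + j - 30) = (j + 2)/(j + 6)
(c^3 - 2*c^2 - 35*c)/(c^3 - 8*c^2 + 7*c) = (c + 5)/(c - 1)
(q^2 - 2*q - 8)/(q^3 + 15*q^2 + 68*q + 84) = (q - 4)/(q^2 + 13*q + 42)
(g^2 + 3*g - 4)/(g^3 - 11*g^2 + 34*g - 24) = (g + 4)/(g^2 - 10*g + 24)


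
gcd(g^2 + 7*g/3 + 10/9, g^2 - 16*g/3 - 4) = g + 2/3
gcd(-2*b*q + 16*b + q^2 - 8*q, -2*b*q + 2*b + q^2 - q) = -2*b + q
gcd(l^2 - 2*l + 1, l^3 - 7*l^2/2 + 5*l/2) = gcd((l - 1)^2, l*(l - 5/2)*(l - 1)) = l - 1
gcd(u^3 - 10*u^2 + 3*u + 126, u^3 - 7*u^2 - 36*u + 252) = u^2 - 13*u + 42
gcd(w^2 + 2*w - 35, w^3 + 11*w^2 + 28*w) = w + 7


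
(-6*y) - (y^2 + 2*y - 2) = -y^2 - 8*y + 2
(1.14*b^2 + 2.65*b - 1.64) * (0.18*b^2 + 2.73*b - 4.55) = 0.2052*b^4 + 3.5892*b^3 + 1.7523*b^2 - 16.5347*b + 7.462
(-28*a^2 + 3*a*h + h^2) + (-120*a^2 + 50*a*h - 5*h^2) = -148*a^2 + 53*a*h - 4*h^2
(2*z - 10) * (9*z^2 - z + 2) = 18*z^3 - 92*z^2 + 14*z - 20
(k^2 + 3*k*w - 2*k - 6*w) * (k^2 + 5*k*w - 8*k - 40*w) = k^4 + 8*k^3*w - 10*k^3 + 15*k^2*w^2 - 80*k^2*w + 16*k^2 - 150*k*w^2 + 128*k*w + 240*w^2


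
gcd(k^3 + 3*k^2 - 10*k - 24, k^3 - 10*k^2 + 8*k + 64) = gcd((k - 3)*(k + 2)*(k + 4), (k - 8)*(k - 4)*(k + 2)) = k + 2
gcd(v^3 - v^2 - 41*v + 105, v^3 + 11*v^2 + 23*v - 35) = v + 7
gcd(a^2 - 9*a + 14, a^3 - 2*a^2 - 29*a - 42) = a - 7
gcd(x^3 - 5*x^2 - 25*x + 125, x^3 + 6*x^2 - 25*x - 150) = x^2 - 25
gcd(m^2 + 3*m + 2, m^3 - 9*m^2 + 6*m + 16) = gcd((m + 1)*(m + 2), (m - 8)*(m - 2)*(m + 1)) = m + 1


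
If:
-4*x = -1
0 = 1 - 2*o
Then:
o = 1/2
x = 1/4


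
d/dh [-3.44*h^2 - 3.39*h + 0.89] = -6.88*h - 3.39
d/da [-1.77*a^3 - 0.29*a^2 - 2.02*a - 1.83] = -5.31*a^2 - 0.58*a - 2.02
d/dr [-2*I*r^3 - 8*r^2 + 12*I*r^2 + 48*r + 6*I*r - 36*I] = -6*I*r^2 + r*(-16 + 24*I) + 48 + 6*I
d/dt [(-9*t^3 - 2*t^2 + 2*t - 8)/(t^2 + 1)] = (-9*t^4 - 29*t^2 + 12*t + 2)/(t^4 + 2*t^2 + 1)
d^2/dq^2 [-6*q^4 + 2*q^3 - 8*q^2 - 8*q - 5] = -72*q^2 + 12*q - 16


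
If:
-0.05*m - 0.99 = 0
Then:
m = -19.80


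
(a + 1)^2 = a^2 + 2*a + 1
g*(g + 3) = g^2 + 3*g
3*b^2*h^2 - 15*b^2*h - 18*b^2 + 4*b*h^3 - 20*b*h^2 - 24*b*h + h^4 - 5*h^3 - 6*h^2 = (b + h)*(3*b + h)*(h - 6)*(h + 1)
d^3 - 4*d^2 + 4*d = d*(d - 2)^2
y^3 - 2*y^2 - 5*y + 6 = (y - 3)*(y - 1)*(y + 2)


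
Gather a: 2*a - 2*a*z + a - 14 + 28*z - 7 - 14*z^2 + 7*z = a*(3 - 2*z) - 14*z^2 + 35*z - 21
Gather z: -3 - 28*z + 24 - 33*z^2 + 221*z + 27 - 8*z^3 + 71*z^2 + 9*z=-8*z^3 + 38*z^2 + 202*z + 48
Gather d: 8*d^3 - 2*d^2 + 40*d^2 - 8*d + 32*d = 8*d^3 + 38*d^2 + 24*d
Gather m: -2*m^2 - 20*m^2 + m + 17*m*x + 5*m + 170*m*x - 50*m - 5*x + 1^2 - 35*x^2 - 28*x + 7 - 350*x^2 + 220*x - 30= -22*m^2 + m*(187*x - 44) - 385*x^2 + 187*x - 22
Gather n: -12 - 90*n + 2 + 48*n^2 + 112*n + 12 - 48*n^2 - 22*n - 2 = 0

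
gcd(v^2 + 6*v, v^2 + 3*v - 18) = v + 6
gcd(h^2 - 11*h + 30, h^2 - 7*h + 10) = h - 5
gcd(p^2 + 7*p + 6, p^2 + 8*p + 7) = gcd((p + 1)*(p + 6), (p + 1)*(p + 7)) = p + 1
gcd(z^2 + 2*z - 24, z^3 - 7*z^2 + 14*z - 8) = z - 4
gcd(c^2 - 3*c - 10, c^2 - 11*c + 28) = 1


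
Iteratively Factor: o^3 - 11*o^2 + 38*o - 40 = (o - 2)*(o^2 - 9*o + 20) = (o - 5)*(o - 2)*(o - 4)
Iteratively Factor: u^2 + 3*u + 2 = (u + 2)*(u + 1)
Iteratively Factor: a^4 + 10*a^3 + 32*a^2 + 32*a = (a)*(a^3 + 10*a^2 + 32*a + 32) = a*(a + 2)*(a^2 + 8*a + 16) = a*(a + 2)*(a + 4)*(a + 4)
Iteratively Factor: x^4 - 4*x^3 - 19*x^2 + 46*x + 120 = (x + 2)*(x^3 - 6*x^2 - 7*x + 60) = (x - 4)*(x + 2)*(x^2 - 2*x - 15) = (x - 5)*(x - 4)*(x + 2)*(x + 3)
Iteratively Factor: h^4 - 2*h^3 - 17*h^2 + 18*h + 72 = (h - 4)*(h^3 + 2*h^2 - 9*h - 18) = (h - 4)*(h + 3)*(h^2 - h - 6) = (h - 4)*(h - 3)*(h + 3)*(h + 2)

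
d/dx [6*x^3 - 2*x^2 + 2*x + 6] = 18*x^2 - 4*x + 2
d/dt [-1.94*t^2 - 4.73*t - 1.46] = -3.88*t - 4.73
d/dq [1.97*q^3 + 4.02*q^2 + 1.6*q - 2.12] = 5.91*q^2 + 8.04*q + 1.6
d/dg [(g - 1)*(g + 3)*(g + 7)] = 3*g^2 + 18*g + 11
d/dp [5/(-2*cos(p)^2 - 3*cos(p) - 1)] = -5*(4*cos(p) + 3)*sin(p)/(3*cos(p) + cos(2*p) + 2)^2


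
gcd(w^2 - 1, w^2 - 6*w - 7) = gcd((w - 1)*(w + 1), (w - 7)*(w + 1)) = w + 1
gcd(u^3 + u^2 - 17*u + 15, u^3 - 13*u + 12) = u^2 - 4*u + 3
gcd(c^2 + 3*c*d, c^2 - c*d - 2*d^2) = 1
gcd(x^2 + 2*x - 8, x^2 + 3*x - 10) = x - 2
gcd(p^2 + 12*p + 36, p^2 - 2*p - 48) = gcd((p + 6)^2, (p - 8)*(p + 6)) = p + 6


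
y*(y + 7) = y^2 + 7*y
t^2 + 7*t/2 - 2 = (t - 1/2)*(t + 4)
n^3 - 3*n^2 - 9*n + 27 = (n - 3)^2*(n + 3)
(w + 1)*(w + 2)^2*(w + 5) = w^4 + 10*w^3 + 33*w^2 + 44*w + 20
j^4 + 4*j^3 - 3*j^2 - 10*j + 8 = (j - 1)^2*(j + 2)*(j + 4)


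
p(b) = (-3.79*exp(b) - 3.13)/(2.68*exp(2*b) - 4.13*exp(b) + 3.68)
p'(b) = (-3.79*exp(b) - 3.13)*(-5.36*exp(2*b) + 4.13*exp(b))/(2.68*exp(2*b) - 4.13*exp(b) + 3.68)^2 - 3.79*exp(b)/(2.68*exp(2*b) - 4.13*exp(b) + 3.68) = (10.1572*exp(2*b) + 16.7768*exp(b) - 26.8741)*exp(b)/(7.1824*exp(4*b) - 22.1368*exp(3*b) + 36.7817*exp(2*b) - 30.3968*exp(b) + 13.5424)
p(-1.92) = -1.18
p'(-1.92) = -0.36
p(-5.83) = -0.86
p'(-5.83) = -0.01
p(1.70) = -0.39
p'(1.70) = 0.54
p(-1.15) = -1.64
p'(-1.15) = -0.93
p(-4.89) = -0.87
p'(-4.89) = -0.02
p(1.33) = -0.66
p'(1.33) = 0.99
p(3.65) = -0.04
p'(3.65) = 0.04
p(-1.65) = -1.29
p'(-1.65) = -0.50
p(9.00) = 0.00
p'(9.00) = 0.00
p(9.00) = 0.00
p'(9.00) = 0.00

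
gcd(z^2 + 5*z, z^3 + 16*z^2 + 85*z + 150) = z + 5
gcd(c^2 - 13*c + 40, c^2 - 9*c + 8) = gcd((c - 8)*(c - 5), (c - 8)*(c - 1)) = c - 8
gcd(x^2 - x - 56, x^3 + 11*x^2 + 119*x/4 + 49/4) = x + 7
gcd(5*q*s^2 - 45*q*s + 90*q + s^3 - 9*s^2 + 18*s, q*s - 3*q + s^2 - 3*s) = s - 3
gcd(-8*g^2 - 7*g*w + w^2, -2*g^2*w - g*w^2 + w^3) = g + w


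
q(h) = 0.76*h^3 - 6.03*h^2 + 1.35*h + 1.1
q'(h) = 2.28*h^2 - 12.06*h + 1.35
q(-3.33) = -98.33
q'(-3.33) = 66.79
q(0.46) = 0.52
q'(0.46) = -3.72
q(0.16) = 1.16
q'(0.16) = -0.52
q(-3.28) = -95.02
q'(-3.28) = 65.44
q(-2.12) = -36.10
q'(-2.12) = 37.16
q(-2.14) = -36.85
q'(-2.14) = 37.60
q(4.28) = -44.00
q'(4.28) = -8.50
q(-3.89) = -140.13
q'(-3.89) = 82.76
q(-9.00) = -1053.52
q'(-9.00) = 294.57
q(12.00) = 462.26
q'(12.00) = 184.95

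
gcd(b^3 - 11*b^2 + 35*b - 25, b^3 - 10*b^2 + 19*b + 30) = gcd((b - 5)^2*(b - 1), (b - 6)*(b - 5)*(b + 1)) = b - 5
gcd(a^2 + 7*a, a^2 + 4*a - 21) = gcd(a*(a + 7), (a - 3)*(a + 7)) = a + 7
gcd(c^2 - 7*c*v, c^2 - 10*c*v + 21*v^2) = -c + 7*v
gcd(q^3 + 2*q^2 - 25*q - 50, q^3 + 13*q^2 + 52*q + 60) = q^2 + 7*q + 10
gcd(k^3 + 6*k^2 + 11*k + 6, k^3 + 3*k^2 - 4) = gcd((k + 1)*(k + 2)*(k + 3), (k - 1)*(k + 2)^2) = k + 2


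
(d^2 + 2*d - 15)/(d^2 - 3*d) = (d + 5)/d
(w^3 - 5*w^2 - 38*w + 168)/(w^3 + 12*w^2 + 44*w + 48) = (w^2 - 11*w + 28)/(w^2 + 6*w + 8)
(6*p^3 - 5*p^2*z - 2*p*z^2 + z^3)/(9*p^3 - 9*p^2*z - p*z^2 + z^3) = (2*p + z)/(3*p + z)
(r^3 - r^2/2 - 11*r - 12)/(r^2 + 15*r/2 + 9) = (r^2 - 2*r - 8)/(r + 6)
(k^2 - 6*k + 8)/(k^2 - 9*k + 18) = (k^2 - 6*k + 8)/(k^2 - 9*k + 18)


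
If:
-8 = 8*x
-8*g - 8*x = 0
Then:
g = 1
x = -1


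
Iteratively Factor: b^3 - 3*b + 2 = (b - 1)*(b^2 + b - 2) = (b - 1)*(b + 2)*(b - 1)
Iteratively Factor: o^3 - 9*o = (o)*(o^2 - 9) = o*(o + 3)*(o - 3)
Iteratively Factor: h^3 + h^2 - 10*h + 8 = (h + 4)*(h^2 - 3*h + 2) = (h - 2)*(h + 4)*(h - 1)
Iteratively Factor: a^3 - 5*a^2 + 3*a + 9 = (a - 3)*(a^2 - 2*a - 3) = (a - 3)*(a + 1)*(a - 3)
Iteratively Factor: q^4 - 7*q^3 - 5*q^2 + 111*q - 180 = (q + 4)*(q^3 - 11*q^2 + 39*q - 45) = (q - 3)*(q + 4)*(q^2 - 8*q + 15) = (q - 5)*(q - 3)*(q + 4)*(q - 3)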